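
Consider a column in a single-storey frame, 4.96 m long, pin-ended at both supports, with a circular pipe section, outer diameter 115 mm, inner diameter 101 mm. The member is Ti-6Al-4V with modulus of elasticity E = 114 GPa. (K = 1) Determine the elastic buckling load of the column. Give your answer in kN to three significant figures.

P_cr ≈ 159 kN

d_o = 115 mm, d_i = 101 mm
I = π(d_o⁴ − d_i⁴)/64 = π(115⁴ − 101.0⁴)/64 = 3.477×10^6 mm⁴
I = 3.477×10^6 mm⁴ = 3.477×10^-6 m⁴
Effective length L_e = K·L = 1 × 4.96 = 4.960 m
P_cr = π²EI / L_e² = π² × 114×10⁹ × 3.477×10^-6 / 4.960² = 1.590×10^5 N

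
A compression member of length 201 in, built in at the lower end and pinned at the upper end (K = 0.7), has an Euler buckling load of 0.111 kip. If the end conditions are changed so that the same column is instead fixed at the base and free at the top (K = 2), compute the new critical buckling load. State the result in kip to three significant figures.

P_cr ∝ 1/K², so P_cr,new = P_cr,old × (K_old/K_new)² = 0.111 × (0.7/2)²
= 0.111 × 0.1225 = 0.0136 kip

P_cr ≈ 0.0136 kip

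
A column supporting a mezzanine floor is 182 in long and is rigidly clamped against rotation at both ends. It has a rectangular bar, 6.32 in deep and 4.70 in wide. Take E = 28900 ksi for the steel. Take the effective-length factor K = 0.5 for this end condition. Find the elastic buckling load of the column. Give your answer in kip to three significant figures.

Buckling occurs about the weak axis: I_min = h·b³/12 with b = 4.70 in (the shorter side).
I_min = 6.32×4.70³/12 = 54.68 in⁴
Effective length L_e = K·L = 0.5 × 182 = 91.00 in
P_cr = π²EI / L_e² = π² × 28900×10³ × 54.68 / 91.00² = 1.883×10^6 lb

P_cr ≈ 1880 kip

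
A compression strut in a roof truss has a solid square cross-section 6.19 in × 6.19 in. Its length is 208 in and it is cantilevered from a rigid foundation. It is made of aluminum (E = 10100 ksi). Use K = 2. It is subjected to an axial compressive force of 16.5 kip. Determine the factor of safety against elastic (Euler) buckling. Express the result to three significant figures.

n ≈ 4.27

I = a⁴/12 = 6.19⁴/12 = 122.3 in⁴
Effective length L_e = K·L = 2 × 208 = 416.0 in
P_cr = π²EI / L_e² = π² × 10100×10³ × 122.3 / 416.0² = 7.047×10^4 lb
Factor of safety n = P_cr / P = 70.472 / 16.5 = 4.27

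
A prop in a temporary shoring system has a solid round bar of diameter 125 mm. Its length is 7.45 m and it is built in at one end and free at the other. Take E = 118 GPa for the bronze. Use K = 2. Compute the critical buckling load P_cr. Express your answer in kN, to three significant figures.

P_cr ≈ 62.9 kN

I = πd⁴/64 = π×125⁴/64 = 1.198×10^7 mm⁴
I = 1.198×10^7 mm⁴ = 1.198×10^-5 m⁴
Effective length L_e = K·L = 2 × 7.45 = 14.90 m
P_cr = π²EI / L_e² = π² × 118×10⁹ × 1.198×10^-5 / 14.90² = 6.287×10^4 N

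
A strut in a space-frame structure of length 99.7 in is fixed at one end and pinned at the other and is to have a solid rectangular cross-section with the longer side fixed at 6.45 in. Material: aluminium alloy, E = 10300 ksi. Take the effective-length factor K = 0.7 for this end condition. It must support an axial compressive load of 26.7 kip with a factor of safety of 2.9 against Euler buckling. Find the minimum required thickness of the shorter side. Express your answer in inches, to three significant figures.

b ≈ 1.90 in

Required P_cr = n·P = 2.9 × 26.7 = 77.43 kip
L_e = K·L = 0.7 × 99.7 = 69.79 in
Required I = P_cr·L_e²/(π²E) = 7.743×10^4 × 69.79² / (π² × 1.03×10^7) = 3.710 in⁴
Rectangle, weak axis: I_min = h·b³/12 with h = 6.45 in fixed  ⇒  b = (12I/h)^(1/3) = 1.90 in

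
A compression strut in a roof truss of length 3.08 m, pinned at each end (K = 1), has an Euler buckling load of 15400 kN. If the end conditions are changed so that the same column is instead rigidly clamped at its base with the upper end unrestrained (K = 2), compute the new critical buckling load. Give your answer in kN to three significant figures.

P_cr ∝ 1/K², so P_cr,new = P_cr,old × (K_old/K_new)² = 15400 × (1/2)²
= 15400 × 0.2500 = 3850 kN

P_cr ≈ 3850 kN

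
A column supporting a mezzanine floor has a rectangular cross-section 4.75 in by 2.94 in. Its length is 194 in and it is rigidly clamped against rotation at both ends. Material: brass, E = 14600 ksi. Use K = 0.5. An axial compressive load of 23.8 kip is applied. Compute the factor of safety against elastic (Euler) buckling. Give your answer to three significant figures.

Buckling occurs about the weak axis: I_min = h·b³/12 with b = 2.94 in (the shorter side).
I_min = 4.75×2.94³/12 = 10.06 in⁴
Effective length L_e = K·L = 0.5 × 194 = 97.00 in
P_cr = π²EI / L_e² = π² × 14600×10³ × 10.06 / 97.00² = 1.541×10^5 lb
Factor of safety n = P_cr / P = 154.05 / 23.8 = 6.47

n ≈ 6.47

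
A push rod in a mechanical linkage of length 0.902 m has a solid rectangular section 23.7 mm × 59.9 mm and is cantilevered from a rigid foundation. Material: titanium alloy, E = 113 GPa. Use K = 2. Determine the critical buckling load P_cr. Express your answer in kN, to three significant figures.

P_cr ≈ 22.8 kN

Buckling occurs about the weak axis: I_min = h·b³/12 with b = 23.7 mm (the shorter side).
I_min = 59.9×23.7³/12 = 6.645×10^4 mm⁴
I = 6.645×10^4 mm⁴ = 6.645×10^-8 m⁴
Effective length L_e = K·L = 2 × 0.902 = 1.804 m
P_cr = π²EI / L_e² = π² × 113×10⁹ × 6.645×10^-8 / 1.804² = 2.277×10^4 N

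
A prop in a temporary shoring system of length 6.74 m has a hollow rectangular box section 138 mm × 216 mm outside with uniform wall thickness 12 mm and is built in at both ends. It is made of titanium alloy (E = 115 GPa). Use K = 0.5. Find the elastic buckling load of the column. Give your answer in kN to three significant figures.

P_cr ≈ 2360 kN

Inner dimensions: h_i = 216 − 2×12 = 192.0 mm, b_i = 138 − 2×12 = 114.0 mm
Weak-axis I_min = (h_o·b_o³ − h_i·b_i³)/12 with b_o = 138, b_i = 114.0 mm (shorter outer/inner sides).
I_min = (216×138³ − 192.0×114.0³)/12 = 2.360×10^7 mm⁴
I = 2.360×10^7 mm⁴ = 2.360×10^-5 m⁴
Effective length L_e = K·L = 0.5 × 6.74 = 3.370 m
P_cr = π²EI / L_e² = π² × 115×10⁹ × 2.360×10^-5 / 3.370² = 2.359×10^6 N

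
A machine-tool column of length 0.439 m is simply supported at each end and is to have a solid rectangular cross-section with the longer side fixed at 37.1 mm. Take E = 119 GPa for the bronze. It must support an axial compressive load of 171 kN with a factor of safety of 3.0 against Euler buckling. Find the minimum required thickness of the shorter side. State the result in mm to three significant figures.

Required P_cr = n·P = 3.0 × 171 = 513.0 kN
L_e = K·L = 1 × 0.439 = 0.4390 m
Required I = P_cr·L_e²/(π²E) = 5.130×10^5 × 0.4390² / (π² × 1.19×10^11) = 8.418×10^-8 m⁴
I_req = 8.418×10^4 mm⁴
Rectangle, weak axis: I_min = h·b³/12 with h = 37.1 mm fixed  ⇒  b = (12I/h)^(1/3) = 30.1 mm

b ≈ 30.1 mm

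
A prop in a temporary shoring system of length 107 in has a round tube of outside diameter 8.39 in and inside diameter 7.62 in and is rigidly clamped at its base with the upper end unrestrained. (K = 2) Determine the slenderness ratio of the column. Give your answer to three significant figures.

λ ≈ 75.5

d_o = 8.39 in, d_i = 7.62 in
I = π(d_o⁴ − d_i⁴)/64 = π(8.39⁴ − 7.620⁴)/64 = 77.73 in⁴
A = 9.682 in²;  r_min = √(I/A) = √(77.73/9.682) = 2.833 in
L_e = K·L = 2 × 107 = 214.0 in
λ = L_e / r_min = 214.00 / 2.833 = 75.5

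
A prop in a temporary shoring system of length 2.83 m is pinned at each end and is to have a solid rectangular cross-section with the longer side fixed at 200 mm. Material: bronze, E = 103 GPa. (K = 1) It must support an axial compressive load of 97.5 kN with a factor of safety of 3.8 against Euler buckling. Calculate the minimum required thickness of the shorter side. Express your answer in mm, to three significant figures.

Required P_cr = n·P = 3.8 × 97.5 = 370.5 kN
L_e = K·L = 1 × 2.83 = 2.830 m
Required I = P_cr·L_e²/(π²E) = 3.705×10^5 × 2.830² / (π² × 1.03×10^11) = 2.919×10^-6 m⁴
I_req = 2.919×10^6 mm⁴
Rectangle, weak axis: I_min = h·b³/12 with h = 200 mm fixed  ⇒  b = (12I/h)^(1/3) = 55.9 mm

b ≈ 55.9 mm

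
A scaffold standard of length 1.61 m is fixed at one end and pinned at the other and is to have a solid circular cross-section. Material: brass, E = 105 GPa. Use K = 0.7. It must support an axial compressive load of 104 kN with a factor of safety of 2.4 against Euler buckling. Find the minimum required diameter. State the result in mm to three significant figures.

Required P_cr = n·P = 2.4 × 104 = 249.6 kN
L_e = K·L = 0.7 × 1.61 = 1.127 m
Required I = P_cr·L_e²/(π²E) = 2.496×10^5 × 1.127² / (π² × 1.05×10^11) = 3.059×10^-7 m⁴
I_req = 3.059×10^5 mm⁴
Solid circle: I = πd⁴/64  ⇒  d = (64I/π)^(1/4) = (64×3.059×10^5/π)^(1/4) = 50.0 mm

d ≈ 50.0 mm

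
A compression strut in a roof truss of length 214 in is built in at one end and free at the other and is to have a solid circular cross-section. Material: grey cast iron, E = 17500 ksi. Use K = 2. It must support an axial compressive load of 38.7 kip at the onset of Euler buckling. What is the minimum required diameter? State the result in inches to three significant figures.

L_e = K·L = 2 × 214 = 428.0 in
Required I = P_cr·L_e²/(π²E) = 3.870×10^4 × 428.0² / (π² × 1.75×10^7) = 41.05 in⁴
Solid circle: I = πd⁴/64  ⇒  d = (64I/π)^(1/4) = (64×41.05/π)^(1/4) = 5.38 in

d ≈ 5.38 in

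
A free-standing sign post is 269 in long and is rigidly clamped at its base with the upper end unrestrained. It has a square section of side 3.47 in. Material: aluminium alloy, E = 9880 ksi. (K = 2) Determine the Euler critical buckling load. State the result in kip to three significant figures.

P_cr ≈ 4.07 kip

I = a⁴/12 = 3.47⁴/12 = 12.08 in⁴
Effective length L_e = K·L = 2 × 269 = 538.0 in
P_cr = π²EI / L_e² = π² × 9880×10³ × 12.08 / 538.0² = 4.070×10^3 lb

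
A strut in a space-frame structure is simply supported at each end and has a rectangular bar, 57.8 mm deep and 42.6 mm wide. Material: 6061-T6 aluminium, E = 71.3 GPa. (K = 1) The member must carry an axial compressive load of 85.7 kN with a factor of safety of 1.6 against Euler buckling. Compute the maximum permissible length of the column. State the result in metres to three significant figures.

Buckling occurs about the weak axis: I_min = h·b³/12 with b = 42.6 mm (the shorter side).
I_min = 57.8×42.6³/12 = 3.724×10^5 mm⁴
I = 3.724×10^-7 m⁴
Required critical load P_cr = n·P = 1.6 × 85.7 = 137.1 kN = 1.371×10^5 N
From P_cr = π²EI/(K·L)²:  L = (1/K)·√(π²EI/P_cr) = (1/1)·√(π²×7.13×10^10×3.724×10^-7/1.371×10^5)
L = 1.38 m

L_max ≈ 1.38 m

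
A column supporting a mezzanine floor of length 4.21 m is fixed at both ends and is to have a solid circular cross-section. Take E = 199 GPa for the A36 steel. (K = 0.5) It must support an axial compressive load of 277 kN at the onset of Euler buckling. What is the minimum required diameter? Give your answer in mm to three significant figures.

L_e = K·L = 0.5 × 4.21 = 2.105 m
Required I = P_cr·L_e²/(π²E) = 2.770×10^5 × 2.105² / (π² × 1.99×10^11) = 6.249×10^-7 m⁴
I_req = 6.249×10^5 mm⁴
Solid circle: I = πd⁴/64  ⇒  d = (64I/π)^(1/4) = (64×6.249×10^5/π)^(1/4) = 59.7 mm

d ≈ 59.7 mm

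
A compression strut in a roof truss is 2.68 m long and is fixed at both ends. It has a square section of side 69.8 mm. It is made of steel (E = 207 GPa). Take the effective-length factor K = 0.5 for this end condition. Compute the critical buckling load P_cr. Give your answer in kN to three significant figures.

I = a⁴/12 = 69.8⁴/12 = 1.978×10^6 mm⁴
I = 1.978×10^6 mm⁴ = 1.978×10^-6 m⁴
Effective length L_e = K·L = 0.5 × 2.68 = 1.340 m
P_cr = π²EI / L_e² = π² × 207×10⁹ × 1.978×10^-6 / 1.340² = 2.251×10^6 N

P_cr ≈ 2250 kN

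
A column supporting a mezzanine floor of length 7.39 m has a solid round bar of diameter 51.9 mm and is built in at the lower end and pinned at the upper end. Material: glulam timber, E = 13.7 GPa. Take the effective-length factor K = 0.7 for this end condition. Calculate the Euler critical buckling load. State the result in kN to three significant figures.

P_cr ≈ 1.80 kN

I = πd⁴/64 = π×51.9⁴/64 = 3.562×10^5 mm⁴
I = 3.562×10^5 mm⁴ = 3.562×10^-7 m⁴
Effective length L_e = K·L = 0.7 × 7.39 = 5.173 m
P_cr = π²EI / L_e² = π² × 13.7×10⁹ × 3.562×10^-7 / 5.173² = 1.800×10^3 N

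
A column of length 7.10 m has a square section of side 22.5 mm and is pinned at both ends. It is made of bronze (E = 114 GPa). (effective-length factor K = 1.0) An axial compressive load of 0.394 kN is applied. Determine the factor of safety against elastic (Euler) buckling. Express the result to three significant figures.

I = a⁴/12 = 22.5⁴/12 = 2.136×10^4 mm⁴
I = 2.136×10^4 mm⁴ = 2.136×10^-8 m⁴
Effective length L_e = K·L = 1 × 7.10 = 7.100 m
P_cr = π²EI / L_e² = π² × 114×10⁹ × 2.136×10^-8 / 7.100² = 476.7 N
Factor of safety n = P_cr / P = 0.47669 / 0.394 = 1.21

n ≈ 1.21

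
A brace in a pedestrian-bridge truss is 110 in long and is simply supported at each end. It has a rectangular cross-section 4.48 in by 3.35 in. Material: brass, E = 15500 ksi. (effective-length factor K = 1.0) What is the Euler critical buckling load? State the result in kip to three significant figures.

P_cr ≈ 177 kip

Buckling occurs about the weak axis: I_min = h·b³/12 with b = 3.35 in (the shorter side).
I_min = 4.48×3.35³/12 = 14.04 in⁴
Effective length L_e = K·L = 1 × 110 = 110.0 in
P_cr = π²EI / L_e² = π² × 15500×10³ × 14.04 / 110.0² = 1.775×10^5 lb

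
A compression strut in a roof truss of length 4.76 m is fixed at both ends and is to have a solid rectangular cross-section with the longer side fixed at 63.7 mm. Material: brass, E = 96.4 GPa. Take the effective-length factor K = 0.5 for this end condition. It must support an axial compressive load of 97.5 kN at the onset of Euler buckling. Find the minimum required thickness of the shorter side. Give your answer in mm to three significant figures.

b ≈ 47.8 mm

L_e = K·L = 0.5 × 4.76 = 2.380 m
Required I = P_cr·L_e²/(π²E) = 9.750×10^4 × 2.380² / (π² × 9.64×10^10) = 5.805×10^-7 m⁴
I_req = 5.805×10^5 mm⁴
Rectangle, weak axis: I_min = h·b³/12 with h = 63.7 mm fixed  ⇒  b = (12I/h)^(1/3) = 47.8 mm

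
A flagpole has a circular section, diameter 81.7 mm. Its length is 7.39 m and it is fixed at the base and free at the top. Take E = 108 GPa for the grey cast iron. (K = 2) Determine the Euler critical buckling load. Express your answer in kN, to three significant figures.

P_cr ≈ 10.7 kN

I = πd⁴/64 = π×81.7⁴/64 = 2.187×10^6 mm⁴
I = 2.187×10^6 mm⁴ = 2.187×10^-6 m⁴
Effective length L_e = K·L = 2 × 7.39 = 14.78 m
P_cr = π²EI / L_e² = π² × 108×10⁹ × 2.187×10^-6 / 14.78² = 1.067×10^4 N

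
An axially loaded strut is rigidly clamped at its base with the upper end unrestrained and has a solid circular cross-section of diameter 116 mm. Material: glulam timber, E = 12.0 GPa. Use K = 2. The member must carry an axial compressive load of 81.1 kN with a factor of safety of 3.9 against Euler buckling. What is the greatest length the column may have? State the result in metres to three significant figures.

L_max ≈ 0.912 m

I = πd⁴/64 = π×116⁴/64 = 8.888×10^6 mm⁴
I = 8.888×10^-6 m⁴
Required critical load P_cr = n·P = 3.9 × 81.1 = 316.3 kN = 3.163×10^5 N
From P_cr = π²EI/(K·L)²:  L = (1/K)·√(π²EI/P_cr) = (1/2)·√(π²×1.20×10^10×8.888×10^-6/3.163×10^5)
L = 0.912 m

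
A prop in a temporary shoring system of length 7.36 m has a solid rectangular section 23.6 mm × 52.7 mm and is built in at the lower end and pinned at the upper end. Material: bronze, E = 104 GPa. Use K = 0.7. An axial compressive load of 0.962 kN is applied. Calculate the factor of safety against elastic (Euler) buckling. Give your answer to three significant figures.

Buckling occurs about the weak axis: I_min = h·b³/12 with b = 23.6 mm (the shorter side).
I_min = 52.7×23.6³/12 = 5.773×10^4 mm⁴
I = 5.773×10^4 mm⁴ = 5.773×10^-8 m⁴
Effective length L_e = K·L = 0.7 × 7.36 = 5.152 m
P_cr = π²EI / L_e² = π² × 104×10⁹ × 5.773×10^-8 / 5.152² = 2.232×10^3 N
Factor of safety n = P_cr / P = 2.2323 / 0.962 = 2.32

n ≈ 2.32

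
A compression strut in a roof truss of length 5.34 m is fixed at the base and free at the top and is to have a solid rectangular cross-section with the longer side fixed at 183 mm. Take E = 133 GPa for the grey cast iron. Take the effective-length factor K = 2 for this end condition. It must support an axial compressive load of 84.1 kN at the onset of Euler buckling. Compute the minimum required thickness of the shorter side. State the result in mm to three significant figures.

b ≈ 78.3 mm

L_e = K·L = 2 × 5.34 = 10.68 m
Required I = P_cr·L_e²/(π²E) = 8.410×10^4 × 10.68² / (π² × 1.33×10^11) = 7.308×10^-6 m⁴
I_req = 7.308×10^6 mm⁴
Rectangle, weak axis: I_min = h·b³/12 with h = 183 mm fixed  ⇒  b = (12I/h)^(1/3) = 78.3 mm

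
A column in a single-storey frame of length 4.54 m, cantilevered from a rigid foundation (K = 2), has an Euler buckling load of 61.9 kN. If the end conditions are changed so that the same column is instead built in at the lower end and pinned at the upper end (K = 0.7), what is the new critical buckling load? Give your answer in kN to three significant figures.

P_cr ∝ 1/K², so P_cr,new = P_cr,old × (K_old/K_new)² = 61.9 × (2/0.7)²
= 61.9 × 8.163 = 505 kN

P_cr ≈ 505 kN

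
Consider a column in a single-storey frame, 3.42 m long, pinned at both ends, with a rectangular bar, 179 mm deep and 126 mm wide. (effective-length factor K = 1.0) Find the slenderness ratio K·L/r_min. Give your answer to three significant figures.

λ ≈ 94.0

For a rectangle r_min = b/√12 = 126/√12 = 36.37 mm
L_e = K·L = 1 × 3.42 m = 3.420 m = 3420.0 mm
λ = L_e / r_min = 3420.0 / 36.37 = 94.0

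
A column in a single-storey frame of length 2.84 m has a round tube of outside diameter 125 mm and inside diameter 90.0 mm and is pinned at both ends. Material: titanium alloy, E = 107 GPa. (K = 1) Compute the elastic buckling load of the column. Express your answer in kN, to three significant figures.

d_o = 125 mm, d_i = 90.0 mm
I = π(d_o⁴ − d_i⁴)/64 = π(125⁴ − 90.00⁴)/64 = 8.764×10^6 mm⁴
I = 8.764×10^6 mm⁴ = 8.764×10^-6 m⁴
Effective length L_e = K·L = 1 × 2.84 = 2.840 m
P_cr = π²EI / L_e² = π² × 107×10⁹ × 8.764×10^-6 / 2.840² = 1.147×10^6 N

P_cr ≈ 1150 kN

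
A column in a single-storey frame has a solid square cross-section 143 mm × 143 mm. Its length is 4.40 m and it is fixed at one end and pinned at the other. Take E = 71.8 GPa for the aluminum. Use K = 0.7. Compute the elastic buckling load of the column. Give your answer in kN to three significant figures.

P_cr ≈ 2600 kN

I = a⁴/12 = 143⁴/12 = 3.485×10^7 mm⁴
I = 3.485×10^7 mm⁴ = 3.485×10^-5 m⁴
Effective length L_e = K·L = 0.7 × 4.40 = 3.080 m
P_cr = π²EI / L_e² = π² × 71.8×10⁹ × 3.485×10^-5 / 3.080² = 2.603×10^6 N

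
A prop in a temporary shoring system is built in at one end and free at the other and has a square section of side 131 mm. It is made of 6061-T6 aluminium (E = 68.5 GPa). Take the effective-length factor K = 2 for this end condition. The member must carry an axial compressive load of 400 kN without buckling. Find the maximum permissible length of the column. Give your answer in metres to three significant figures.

L_max ≈ 3.22 m

I = a⁴/12 = 131⁴/12 = 2.454×10^7 mm⁴
I = 2.454×10^-5 m⁴
At the buckling limit P_cr = P = 4.000×10^5 N
From P_cr = π²EI/(K·L)²:  L = (1/K)·√(π²EI/P_cr) = (1/2)·√(π²×6.85×10^10×2.454×10^-5/4.000×10^5)
L = 3.22 m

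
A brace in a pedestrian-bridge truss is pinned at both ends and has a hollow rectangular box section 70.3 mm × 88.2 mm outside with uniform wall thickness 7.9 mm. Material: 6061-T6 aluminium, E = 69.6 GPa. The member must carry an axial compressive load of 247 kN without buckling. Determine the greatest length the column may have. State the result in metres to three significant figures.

L_max ≈ 2.09 m

Inner dimensions: h_i = 88.2 − 2×7.9 = 72.40 mm, b_i = 70.3 − 2×7.9 = 54.50 mm
Weak-axis I_min = (h_o·b_o³ − h_i·b_i³)/12 with b_o = 70.3, b_i = 54.50 mm (shorter outer/inner sides).
I_min = (88.2×70.3³ − 72.40×54.50³)/12 = 1.577×10^6 mm⁴
I = 1.577×10^-6 m⁴
At the buckling limit P_cr = P = 2.470×10^5 N
From P_cr = π²EI/(K·L)²:  L = (1/K)·√(π²EI/P_cr) = (1/1)·√(π²×6.96×10^10×1.577×10^-6/2.470×10^5)
L = 2.09 m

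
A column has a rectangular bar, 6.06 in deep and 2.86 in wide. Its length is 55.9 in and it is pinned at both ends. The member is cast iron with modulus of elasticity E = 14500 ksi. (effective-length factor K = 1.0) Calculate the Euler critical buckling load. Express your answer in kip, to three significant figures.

P_cr ≈ 541 kip

Buckling occurs about the weak axis: I_min = h·b³/12 with b = 2.86 in (the shorter side).
I_min = 6.06×2.86³/12 = 11.81 in⁴
Effective length L_e = K·L = 1 × 55.9 = 55.90 in
P_cr = π²EI / L_e² = π² × 14500×10³ × 11.81 / 55.90² = 5.410×10^5 lb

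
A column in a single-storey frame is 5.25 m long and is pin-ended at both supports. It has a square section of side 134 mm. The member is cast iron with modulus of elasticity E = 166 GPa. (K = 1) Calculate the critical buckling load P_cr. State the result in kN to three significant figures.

P_cr ≈ 1600 kN

I = a⁴/12 = 134⁴/12 = 2.687×10^7 mm⁴
I = 2.687×10^7 mm⁴ = 2.687×10^-5 m⁴
Effective length L_e = K·L = 1 × 5.25 = 5.250 m
P_cr = π²EI / L_e² = π² × 166×10⁹ × 2.687×10^-5 / 5.250² = 1.597×10^6 N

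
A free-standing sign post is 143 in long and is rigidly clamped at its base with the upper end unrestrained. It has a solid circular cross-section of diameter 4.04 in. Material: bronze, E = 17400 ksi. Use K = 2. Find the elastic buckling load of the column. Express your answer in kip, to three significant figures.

I = πd⁴/64 = π×4.04⁴/64 = 13.08 in⁴
Effective length L_e = K·L = 2 × 143 = 286.0 in
P_cr = π²EI / L_e² = π² × 17400×10³ × 13.08 / 286.0² = 2.745×10^4 lb

P_cr ≈ 27.5 kip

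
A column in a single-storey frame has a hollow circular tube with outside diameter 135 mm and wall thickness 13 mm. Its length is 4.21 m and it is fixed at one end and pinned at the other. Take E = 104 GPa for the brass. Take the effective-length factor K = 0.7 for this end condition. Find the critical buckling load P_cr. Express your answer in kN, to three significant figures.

P_cr ≈ 1110 kN

Inner diameter d_i = 135 − 2×13 = 109.0 mm
I = π(d_o⁴ − d_i⁴)/64 = π(135⁴ − 109.0⁴)/64 = 9.375×10^6 mm⁴
I = 9.375×10^6 mm⁴ = 9.375×10^-6 m⁴
Effective length L_e = K·L = 0.7 × 4.21 = 2.947 m
P_cr = π²EI / L_e² = π² × 104×10⁹ × 9.375×10^-6 / 2.947² = 1.108×10^6 N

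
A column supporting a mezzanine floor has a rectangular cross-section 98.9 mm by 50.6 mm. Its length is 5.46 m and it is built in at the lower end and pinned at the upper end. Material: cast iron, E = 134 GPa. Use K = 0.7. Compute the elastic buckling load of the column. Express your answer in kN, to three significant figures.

P_cr ≈ 96.7 kN

Buckling occurs about the weak axis: I_min = h·b³/12 with b = 50.6 mm (the shorter side).
I_min = 98.9×50.6³/12 = 1.068×10^6 mm⁴
I = 1.068×10^6 mm⁴ = 1.068×10^-6 m⁴
Effective length L_e = K·L = 0.7 × 5.46 = 3.822 m
P_cr = π²EI / L_e² = π² × 134×10⁹ × 1.068×10^-6 / 3.822² = 9.667×10^4 N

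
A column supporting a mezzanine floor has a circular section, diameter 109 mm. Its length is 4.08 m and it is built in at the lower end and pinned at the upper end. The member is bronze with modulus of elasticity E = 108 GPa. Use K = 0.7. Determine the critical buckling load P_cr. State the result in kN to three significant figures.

I = πd⁴/64 = π×109⁴/64 = 6.929×10^6 mm⁴
I = 6.929×10^6 mm⁴ = 6.929×10^-6 m⁴
Effective length L_e = K·L = 0.7 × 4.08 = 2.856 m
P_cr = π²EI / L_e² = π² × 108×10⁹ × 6.929×10^-6 / 2.856² = 9.055×10^5 N

P_cr ≈ 905 kN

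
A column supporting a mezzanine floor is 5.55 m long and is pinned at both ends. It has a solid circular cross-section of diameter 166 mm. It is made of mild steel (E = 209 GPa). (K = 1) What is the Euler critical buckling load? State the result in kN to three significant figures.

I = πd⁴/64 = π×166⁴/64 = 3.727×10^7 mm⁴
I = 3.727×10^7 mm⁴ = 3.727×10^-5 m⁴
Effective length L_e = K·L = 1 × 5.55 = 5.550 m
P_cr = π²EI / L_e² = π² × 209×10⁹ × 3.727×10^-5 / 5.550² = 2.496×10^6 N

P_cr ≈ 2500 kN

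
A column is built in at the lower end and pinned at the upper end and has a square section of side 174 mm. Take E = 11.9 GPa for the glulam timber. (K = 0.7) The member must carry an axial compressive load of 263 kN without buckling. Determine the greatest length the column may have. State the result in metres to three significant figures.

I = a⁴/12 = 174⁴/12 = 7.639×10^7 mm⁴
I = 7.639×10^-5 m⁴
At the buckling limit P_cr = P = 2.630×10^5 N
From P_cr = π²EI/(K·L)²:  L = (1/K)·√(π²EI/P_cr) = (1/0.7)·√(π²×1.19×10^10×7.639×10^-5/2.630×10^5)
L = 8.34 m

L_max ≈ 8.34 m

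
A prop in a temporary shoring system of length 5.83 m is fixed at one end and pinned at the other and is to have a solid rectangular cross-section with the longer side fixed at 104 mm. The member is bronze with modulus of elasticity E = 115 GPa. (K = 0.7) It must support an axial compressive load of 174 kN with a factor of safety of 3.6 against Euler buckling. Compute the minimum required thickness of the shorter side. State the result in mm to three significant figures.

b ≈ 102 mm

Required P_cr = n·P = 3.6 × 174 = 626.4 kN
L_e = K·L = 0.7 × 5.83 = 4.081 m
Required I = P_cr·L_e²/(π²E) = 6.264×10^5 × 4.081² / (π² × 1.15×10^11) = 9.192×10^-6 m⁴
I_req = 9.192×10^6 mm⁴
Rectangle, weak axis: I_min = h·b³/12 with h = 104 mm fixed  ⇒  b = (12I/h)^(1/3) = 102 mm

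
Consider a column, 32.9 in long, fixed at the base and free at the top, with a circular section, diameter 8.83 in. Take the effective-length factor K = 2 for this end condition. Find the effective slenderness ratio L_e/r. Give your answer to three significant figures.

λ ≈ 29.8

For a solid circle r = d/4 = 8.83/4 = 2.208 in
L_e = K·L = 2 × 32.9 = 65.80 in
λ = L_e / r_min = 65.800 / 2.208 = 29.8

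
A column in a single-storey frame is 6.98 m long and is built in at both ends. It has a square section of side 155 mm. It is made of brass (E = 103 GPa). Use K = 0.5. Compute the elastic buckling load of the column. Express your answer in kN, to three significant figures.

I = a⁴/12 = 155⁴/12 = 4.810×10^7 mm⁴
I = 4.810×10^7 mm⁴ = 4.810×10^-5 m⁴
Effective length L_e = K·L = 0.5 × 6.98 = 3.490 m
P_cr = π²EI / L_e² = π² × 103×10⁹ × 4.810×10^-5 / 3.490² = 4.015×10^6 N

P_cr ≈ 4010 kN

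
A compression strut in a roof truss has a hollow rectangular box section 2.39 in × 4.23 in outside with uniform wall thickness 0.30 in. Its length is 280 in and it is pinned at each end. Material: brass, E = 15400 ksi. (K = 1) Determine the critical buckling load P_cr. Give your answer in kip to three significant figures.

P_cr ≈ 5.97 kip

Inner dimensions: h_i = 4.23 − 2×0.30 = 3.630 in, b_i = 2.39 − 2×0.30 = 1.790 in
Weak-axis I_min = (h_o·b_o³ − h_i·b_i³)/12 with b_o = 2.39, b_i = 1.790 in (shorter outer/inner sides).
I_min = (4.23×2.39³ − 3.630×1.790³)/12 = 3.077 in⁴
Effective length L_e = K·L = 1 × 280 = 280.0 in
P_cr = π²EI / L_e² = π² × 15400×10³ × 3.077 / 280.0² = 5.966×10^3 lb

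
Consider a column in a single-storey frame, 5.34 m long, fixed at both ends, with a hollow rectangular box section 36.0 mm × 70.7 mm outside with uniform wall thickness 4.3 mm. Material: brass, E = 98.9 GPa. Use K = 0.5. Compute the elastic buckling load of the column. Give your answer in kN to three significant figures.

Inner dimensions: h_i = 70.7 − 2×4.3 = 62.10 mm, b_i = 36.0 − 2×4.3 = 27.40 mm
Weak-axis I_min = (h_o·b_o³ − h_i·b_i³)/12 with b_o = 36.0, b_i = 27.40 mm (shorter outer/inner sides).
I_min = (70.7×36.0³ − 62.10×27.40³)/12 = 1.684×10^5 mm⁴
I = 1.684×10^5 mm⁴ = 1.684×10^-7 m⁴
Effective length L_e = K·L = 0.5 × 5.34 = 2.670 m
P_cr = π²EI / L_e² = π² × 98.9×10⁹ × 1.684×10^-7 / 2.670² = 2.306×10^4 N

P_cr ≈ 23.1 kN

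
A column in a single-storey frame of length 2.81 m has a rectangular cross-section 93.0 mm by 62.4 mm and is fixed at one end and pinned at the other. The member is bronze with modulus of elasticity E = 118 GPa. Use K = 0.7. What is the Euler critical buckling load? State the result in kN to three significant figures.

P_cr ≈ 567 kN

Buckling occurs about the weak axis: I_min = h·b³/12 with b = 62.4 mm (the shorter side).
I_min = 93.0×62.4³/12 = 1.883×10^6 mm⁴
I = 1.883×10^6 mm⁴ = 1.883×10^-6 m⁴
Effective length L_e = K·L = 0.7 × 2.81 = 1.967 m
P_cr = π²EI / L_e² = π² × 118×10⁹ × 1.883×10^-6 / 1.967² = 5.668×10^5 N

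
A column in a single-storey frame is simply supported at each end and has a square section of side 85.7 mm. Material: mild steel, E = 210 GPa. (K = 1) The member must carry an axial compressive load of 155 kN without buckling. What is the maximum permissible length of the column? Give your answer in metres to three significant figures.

L_max ≈ 7.75 m

I = a⁴/12 = 85.7⁴/12 = 4.495×10^6 mm⁴
I = 4.495×10^-6 m⁴
At the buckling limit P_cr = P = 1.550×10^5 N
From P_cr = π²EI/(K·L)²:  L = (1/K)·√(π²EI/P_cr) = (1/1)·√(π²×2.10×10^11×4.495×10^-6/1.550×10^5)
L = 7.75 m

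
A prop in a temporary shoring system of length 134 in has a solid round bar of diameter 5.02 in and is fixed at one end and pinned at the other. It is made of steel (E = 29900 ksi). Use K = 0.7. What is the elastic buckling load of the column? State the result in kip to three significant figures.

P_cr ≈ 1050 kip

I = πd⁴/64 = π×5.02⁴/64 = 31.17 in⁴
Effective length L_e = K·L = 0.7 × 134 = 93.80 in
P_cr = π²EI / L_e² = π² × 29900×10³ × 31.17 / 93.80² = 1.046×10^6 lb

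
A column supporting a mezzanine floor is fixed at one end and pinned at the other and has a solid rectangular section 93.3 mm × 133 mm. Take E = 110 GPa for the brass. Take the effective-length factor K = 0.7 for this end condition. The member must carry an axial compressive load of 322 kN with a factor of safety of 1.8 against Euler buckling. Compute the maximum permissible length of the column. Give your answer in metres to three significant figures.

L_max ≈ 5.87 m

Buckling occurs about the weak axis: I_min = h·b³/12 with b = 93.3 mm (the shorter side).
I_min = 133×93.3³/12 = 9.002×10^6 mm⁴
I = 9.002×10^-6 m⁴
Required critical load P_cr = n·P = 1.8 × 322 = 579.6 kN = 5.796×10^5 N
From P_cr = π²EI/(K·L)²:  L = (1/K)·√(π²EI/P_cr) = (1/0.7)·√(π²×1.10×10^11×9.002×10^-6/5.796×10^5)
L = 5.87 m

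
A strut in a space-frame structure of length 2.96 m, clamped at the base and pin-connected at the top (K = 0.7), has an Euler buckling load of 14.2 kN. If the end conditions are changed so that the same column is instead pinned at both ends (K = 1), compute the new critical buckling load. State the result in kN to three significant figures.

P_cr ∝ 1/K², so P_cr,new = P_cr,old × (K_old/K_new)² = 14.2 × (0.7/1)²
= 14.2 × 0.4900 = 6.96 kN

P_cr ≈ 6.96 kN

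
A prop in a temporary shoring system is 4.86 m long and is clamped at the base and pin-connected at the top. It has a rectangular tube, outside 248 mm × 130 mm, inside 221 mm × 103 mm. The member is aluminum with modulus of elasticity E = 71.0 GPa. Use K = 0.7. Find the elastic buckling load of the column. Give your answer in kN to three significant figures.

Weak-axis I_min = (h_o·b_o³ − h_i·b_i³)/12 with b_o = 130, b_i = 103.0 mm (shorter outer/inner sides).
I_min = (248×130³ − 221.0×103.0³)/12 = 2.528×10^7 mm⁴
I = 2.528×10^7 mm⁴ = 2.528×10^-5 m⁴
Effective length L_e = K·L = 0.7 × 4.86 = 3.402 m
P_cr = π²EI / L_e² = π² × 71.0×10⁹ × 2.528×10^-5 / 3.402² = 1.531×10^6 N

P_cr ≈ 1530 kN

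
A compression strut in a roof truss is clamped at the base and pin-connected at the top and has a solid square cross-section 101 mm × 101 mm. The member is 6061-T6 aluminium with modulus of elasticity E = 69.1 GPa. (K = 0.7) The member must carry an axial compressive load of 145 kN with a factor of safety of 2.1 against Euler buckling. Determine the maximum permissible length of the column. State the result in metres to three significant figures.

I = a⁴/12 = 101⁴/12 = 8.672×10^6 mm⁴
I = 8.672×10^-6 m⁴
Required critical load P_cr = n·P = 2.1 × 145 = 304.5 kN = 3.045×10^5 N
From P_cr = π²EI/(K·L)²:  L = (1/K)·√(π²EI/P_cr) = (1/0.7)·√(π²×6.91×10^10×8.672×10^-6/3.045×10^5)
L = 6.30 m

L_max ≈ 6.30 m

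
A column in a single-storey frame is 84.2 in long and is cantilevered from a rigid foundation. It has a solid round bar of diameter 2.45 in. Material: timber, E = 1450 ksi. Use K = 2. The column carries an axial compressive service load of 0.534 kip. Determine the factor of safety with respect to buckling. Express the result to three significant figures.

n ≈ 1.67

I = πd⁴/64 = π×2.45⁴/64 = 1.769 in⁴
Effective length L_e = K·L = 2 × 84.2 = 168.4 in
P_cr = π²EI / L_e² = π² × 1450×10³ × 1.769 / 168.4² = 892.5 lb
Factor of safety n = P_cr / P = 0.89252 / 0.534 = 1.67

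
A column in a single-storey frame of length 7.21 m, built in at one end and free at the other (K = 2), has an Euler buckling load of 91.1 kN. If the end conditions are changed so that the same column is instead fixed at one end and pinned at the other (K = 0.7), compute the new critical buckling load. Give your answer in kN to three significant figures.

P_cr ∝ 1/K², so P_cr,new = P_cr,old × (K_old/K_new)² = 91.1 × (2/0.7)²
= 91.1 × 8.163 = 744 kN

P_cr ≈ 744 kN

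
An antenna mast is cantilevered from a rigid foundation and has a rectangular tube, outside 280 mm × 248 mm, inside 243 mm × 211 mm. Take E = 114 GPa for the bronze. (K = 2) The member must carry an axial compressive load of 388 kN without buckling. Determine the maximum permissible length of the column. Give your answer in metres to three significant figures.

Weak-axis I_min = (h_o·b_o³ − h_i·b_i³)/12 with b_o = 248, b_i = 211.0 mm (shorter outer/inner sides).
I_min = (280×248³ − 243.0×211.0³)/12 = 1.657×10^8 mm⁴
I = 1.657×10^-4 m⁴
At the buckling limit P_cr = P = 3.880×10^5 N
From P_cr = π²EI/(K·L)²:  L = (1/K)·√(π²EI/P_cr) = (1/2)·√(π²×1.14×10^11×1.657×10^-4/3.880×10^5)
L = 11.0 m

L_max ≈ 11.0 m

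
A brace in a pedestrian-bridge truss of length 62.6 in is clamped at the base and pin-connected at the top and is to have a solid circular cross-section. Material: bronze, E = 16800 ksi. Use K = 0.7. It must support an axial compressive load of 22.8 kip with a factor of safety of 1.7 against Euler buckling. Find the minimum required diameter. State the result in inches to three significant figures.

d ≈ 1.74 in

Required P_cr = n·P = 1.7 × 22.8 = 38.76 kip
L_e = K·L = 0.7 × 62.6 = 43.82 in
Required I = P_cr·L_e²/(π²E) = 3.876×10^4 × 43.82² / (π² × 1.68×10^7) = 0.4489 in⁴
Solid circle: I = πd⁴/64  ⇒  d = (64I/π)^(1/4) = (64×0.4489/π)^(1/4) = 1.74 in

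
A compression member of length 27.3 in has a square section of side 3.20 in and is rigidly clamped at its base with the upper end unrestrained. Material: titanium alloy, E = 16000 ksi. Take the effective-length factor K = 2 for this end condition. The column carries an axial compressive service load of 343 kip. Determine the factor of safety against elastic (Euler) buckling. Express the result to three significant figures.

n ≈ 1.35

I = a⁴/12 = 3.20⁴/12 = 8.738 in⁴
Effective length L_e = K·L = 2 × 27.3 = 54.60 in
P_cr = π²EI / L_e² = π² × 16000×10³ × 8.738 / 54.60² = 4.629×10^5 lb
Factor of safety n = P_cr / P = 462.86 / 343 = 1.35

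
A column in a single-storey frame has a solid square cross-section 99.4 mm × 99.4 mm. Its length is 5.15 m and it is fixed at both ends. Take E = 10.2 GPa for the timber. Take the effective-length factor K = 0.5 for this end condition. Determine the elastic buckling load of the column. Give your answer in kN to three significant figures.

P_cr ≈ 124 kN

I = a⁴/12 = 99.4⁴/12 = 8.135×10^6 mm⁴
I = 8.135×10^6 mm⁴ = 8.135×10^-6 m⁴
Effective length L_e = K·L = 0.5 × 5.15 = 2.575 m
P_cr = π²EI / L_e² = π² × 10.2×10⁹ × 8.135×10^-6 / 2.575² = 1.235×10^5 N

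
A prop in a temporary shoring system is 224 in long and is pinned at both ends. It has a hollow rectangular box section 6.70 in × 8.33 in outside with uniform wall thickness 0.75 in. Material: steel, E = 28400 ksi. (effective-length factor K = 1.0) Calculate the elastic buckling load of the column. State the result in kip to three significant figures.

P_cr ≈ 719 kip

Inner dimensions: h_i = 8.33 − 2×0.75 = 6.830 in, b_i = 6.70 − 2×0.75 = 5.200 in
Weak-axis I_min = (h_o·b_o³ − h_i·b_i³)/12 with b_o = 6.70, b_i = 5.200 in (shorter outer/inner sides).
I_min = (8.33×6.70³ − 6.830×5.200³)/12 = 128.8 in⁴
Effective length L_e = K·L = 1 × 224 = 224.0 in
P_cr = π²EI / L_e² = π² × 28400×10³ × 128.8 / 224.0² = 7.192×10^5 lb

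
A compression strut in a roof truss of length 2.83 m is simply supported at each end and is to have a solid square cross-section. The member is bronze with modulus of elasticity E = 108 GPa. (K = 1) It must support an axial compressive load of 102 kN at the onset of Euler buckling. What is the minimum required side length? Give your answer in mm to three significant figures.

a ≈ 55.1 mm

L_e = K·L = 1 × 2.83 = 2.830 m
Required I = P_cr·L_e²/(π²E) = 1.020×10^5 × 2.830² / (π² × 1.08×10^11) = 7.664×10^-7 m⁴
I_req = 7.664×10^5 mm⁴
Solid square: I = a⁴/12  ⇒  a = (12I)^(1/4) = (12×7.664×10^5)^(1/4) = 55.1 mm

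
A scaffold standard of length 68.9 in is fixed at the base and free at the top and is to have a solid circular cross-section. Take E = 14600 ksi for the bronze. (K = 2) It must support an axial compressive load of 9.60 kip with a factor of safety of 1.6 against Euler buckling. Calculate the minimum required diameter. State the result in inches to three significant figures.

d ≈ 2.53 in

Required P_cr = n·P = 1.6 × 9.60 = 15.36 kip
L_e = K·L = 2 × 68.9 = 137.8 in
Required I = P_cr·L_e²/(π²E) = 1.536×10^4 × 137.8² / (π² × 1.46×10^7) = 2.024 in⁴
Solid circle: I = πd⁴/64  ⇒  d = (64I/π)^(1/4) = (64×2.024/π)^(1/4) = 2.53 in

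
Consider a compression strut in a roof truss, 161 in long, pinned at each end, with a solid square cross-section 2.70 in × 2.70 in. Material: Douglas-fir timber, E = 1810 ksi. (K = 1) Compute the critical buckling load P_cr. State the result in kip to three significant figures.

P_cr ≈ 3.05 kip

I = a⁴/12 = 2.70⁴/12 = 4.429 in⁴
Effective length L_e = K·L = 1 × 161 = 161.0 in
P_cr = π²EI / L_e² = π² × 1810×10³ × 4.429 / 161.0² = 3.052×10^3 lb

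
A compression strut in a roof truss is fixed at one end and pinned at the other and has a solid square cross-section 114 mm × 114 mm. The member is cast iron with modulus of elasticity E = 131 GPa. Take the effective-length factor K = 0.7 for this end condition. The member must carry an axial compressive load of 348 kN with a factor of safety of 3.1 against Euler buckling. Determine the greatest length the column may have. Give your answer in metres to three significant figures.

I = a⁴/12 = 114⁴/12 = 1.407×10^7 mm⁴
I = 1.407×10^-5 m⁴
Required critical load P_cr = n·P = 3.1 × 348 = 1079 kN = 1.079×10^6 N
From P_cr = π²EI/(K·L)²:  L = (1/K)·√(π²EI/P_cr) = (1/0.7)·√(π²×1.31×10^11×1.407×10^-5/1.079×10^6)
L = 5.87 m

L_max ≈ 5.87 m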